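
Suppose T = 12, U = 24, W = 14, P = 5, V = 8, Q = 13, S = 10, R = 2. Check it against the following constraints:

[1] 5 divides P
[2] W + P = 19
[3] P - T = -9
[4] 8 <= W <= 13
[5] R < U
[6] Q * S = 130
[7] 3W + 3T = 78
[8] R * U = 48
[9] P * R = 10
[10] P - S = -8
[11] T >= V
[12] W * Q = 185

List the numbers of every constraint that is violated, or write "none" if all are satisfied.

The assignment fails constraints 3, 4, 10, and 12.

[1] 5 / 5 = 1, so 5 divides 5 — satisfied.
[2] W + P = 14 + 5 = 19 — satisfied.
[3] P - T = 5 - 12 = -7, not -9 — violated.
[4] W = 14 is outside [8, 13] — violated.
[5] R = 2, U = 24; 2 < 24 — satisfied.
[6] Q * S = 13 * 10 = 130 — satisfied.
[7] 3W + 3T = 3(14) + 3(12) = 78 — satisfied.
[8] R * U = 2 * 24 = 48 — satisfied.
[9] P * R = 5 * 2 = 10 — satisfied.
[10] P - S = 5 - 10 = -5, not -8 — violated.
[11] T = 12, V = 8; 12 ≥ 8 — satisfied.
[12] W * Q = 14 * 13 = 182, not 185 — violated.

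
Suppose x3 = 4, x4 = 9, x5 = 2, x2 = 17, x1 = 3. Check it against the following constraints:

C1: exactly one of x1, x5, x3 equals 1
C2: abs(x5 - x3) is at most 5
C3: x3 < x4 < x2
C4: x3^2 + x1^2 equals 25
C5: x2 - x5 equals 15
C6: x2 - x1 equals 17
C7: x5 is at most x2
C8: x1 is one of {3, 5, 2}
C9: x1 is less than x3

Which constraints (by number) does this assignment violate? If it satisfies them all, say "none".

No — constraints 1, 6 are not satisfied.

C1: x1=3, x5=2, x3=4; 0 of them equal 1, not exactly one — violated.
C2: abs(2 - 4) = 2; 2 ≤ 5 — OK.
C3: values 4 < 9 < 17 — OK.
C4: x3^2 + x1^2 = 4^2 + 3^2 = 16 + 9 = 25 — OK.
C5: x2 - x5 = 17 - 2 = 15 — OK.
C6: x2 - x1 = 17 - 3 = 14, not 17 — violated.
C7: x5 = 2, x2 = 17; 2 ≤ 17 — OK.
C8: x1 = 3 is in {3, 5, 2} — OK.
C9: x1 = 3, x3 = 4; 3 < 4 — OK.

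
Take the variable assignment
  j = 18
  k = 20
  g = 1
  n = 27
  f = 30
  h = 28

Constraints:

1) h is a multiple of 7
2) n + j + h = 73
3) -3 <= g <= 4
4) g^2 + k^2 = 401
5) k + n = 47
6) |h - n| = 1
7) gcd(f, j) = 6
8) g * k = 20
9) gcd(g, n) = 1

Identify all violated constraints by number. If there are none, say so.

The assignment satisfies every constraint.

1) 28 / 7 = 4, so 7 divides 28  ✔
2) n + j + h = 27 + 18 + 28 = 73  ✔
3) g = 1 lies in [-3, 4]  ✔
4) g^2 + k^2 = 1^2 + 20^2 = 1 + 400 = 401  ✔
5) k + n = 20 + 27 = 47  ✔
6) |28 - 27| = 1  ✔
7) gcd(30, 18) = 6  ✔
8) g * k = 1 * 20 = 20  ✔
9) gcd(1, 27) = 1  ✔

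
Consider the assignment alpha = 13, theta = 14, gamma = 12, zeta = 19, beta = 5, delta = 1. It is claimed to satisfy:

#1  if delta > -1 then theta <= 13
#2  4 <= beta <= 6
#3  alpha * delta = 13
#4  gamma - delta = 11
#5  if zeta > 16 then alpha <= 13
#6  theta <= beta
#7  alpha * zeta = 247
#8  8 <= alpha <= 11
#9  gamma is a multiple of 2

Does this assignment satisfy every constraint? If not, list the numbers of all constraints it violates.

#1 delta = 1 > -1, so we need theta ≤ 13; but theta = 14 > 13 — does not hold.
#2 beta = 5 lies in [4, 6] — holds.
#3 alpha * delta = 13 * 1 = 13 — holds.
#4 gamma - delta = 12 - 1 = 11 — holds.
#5 zeta = 19 > 16, so we need alpha ≤ 13; alpha = 13 ≤ 13 — holds.
#6 theta = 14, beta = 5; 14 > 5 (want ≤) — does not hold.
#7 alpha * zeta = 13 * 19 = 247 — holds.
#8 alpha = 13 is outside [8, 11] — does not hold.
#9 12 / 2 = 6, so 2 divides 12 — holds.

No — constraints 1, 6, 8 are not satisfied.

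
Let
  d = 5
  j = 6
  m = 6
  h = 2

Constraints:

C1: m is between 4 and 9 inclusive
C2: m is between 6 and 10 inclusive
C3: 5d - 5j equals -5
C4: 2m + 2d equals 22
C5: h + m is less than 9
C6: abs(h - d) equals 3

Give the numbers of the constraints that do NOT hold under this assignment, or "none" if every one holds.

None — every constraint holds.

C1: m = 6 lies in [4, 9]  yes
C2: m = 6 lies in [6, 10]  yes
C3: 5d - 5j = 5(5) - 5(6) = -5  yes
C4: 2m + 2d = 2(6) + 2(5) = 22  yes
C5: h + m = 2 + 6 = 8; 8 < 9  yes
C6: abs(2 - 5) = 3  yes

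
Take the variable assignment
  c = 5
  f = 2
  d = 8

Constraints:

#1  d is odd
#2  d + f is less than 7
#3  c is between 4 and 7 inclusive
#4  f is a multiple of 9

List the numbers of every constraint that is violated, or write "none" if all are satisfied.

Constraints 1, 2, and 4 are violated.

#1 d = 8 is even — fails.
#2 d + f = 8 + 2 = 10; 10 ≥ 7, bound 7 not met — fails.
#3 c = 5 lies in [4, 7] — holds.
#4 2 = 9*0 + 2, so 9 does not divide 2 — fails.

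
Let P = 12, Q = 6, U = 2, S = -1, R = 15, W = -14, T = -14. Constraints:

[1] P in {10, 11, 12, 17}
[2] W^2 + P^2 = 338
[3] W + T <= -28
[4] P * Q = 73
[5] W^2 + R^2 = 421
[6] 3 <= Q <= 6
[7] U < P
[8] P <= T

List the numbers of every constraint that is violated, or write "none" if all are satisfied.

[1] P = 12 is in {10, 11, 12, 17}  OK
[2] W^2 + P^2 = (-14)^2 + 12^2 = 196 + 144 = 340, not 338  FAIL
[3] W + T = -14 + (-14) = -28; -28 ≤ -28  OK
[4] P * Q = 12 * 6 = 72, not 73  FAIL
[5] W^2 + R^2 = (-14)^2 + 15^2 = 196 + 225 = 421  OK
[6] Q = 6 lies in [3, 6]  OK
[7] U = 2, P = 12; 2 < 12  OK
[8] P = 12, T = -14; 12 > -14 (want ≤)  FAIL

No — constraints 2, 4, and 8 are not satisfied.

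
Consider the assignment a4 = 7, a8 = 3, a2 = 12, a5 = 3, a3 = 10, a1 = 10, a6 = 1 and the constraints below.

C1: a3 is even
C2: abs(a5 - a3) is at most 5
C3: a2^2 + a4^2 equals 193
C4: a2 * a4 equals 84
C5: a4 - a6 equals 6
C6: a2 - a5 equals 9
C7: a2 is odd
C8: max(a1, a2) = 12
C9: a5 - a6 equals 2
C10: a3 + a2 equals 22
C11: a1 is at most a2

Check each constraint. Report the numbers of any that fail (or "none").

C1: a3 = 10 is even  yes
C2: abs(3 - 10) = 7; 7 > 5, exceeds bound 5  no
C3: a2^2 + a4^2 = 12^2 + 7^2 = 144 + 49 = 193  yes
C4: a2 * a4 = 12 * 7 = 84  yes
C5: a4 - a6 = 7 - 1 = 6  yes
C6: a2 - a5 = 12 - 3 = 9  yes
C7: a2 = 12 is even  no
C8: max(10, 12) = 12  yes
C9: a5 - a6 = 3 - 1 = 2  yes
C10: a3 + a2 = 10 + 12 = 22  yes
C11: a1 = 10, a2 = 12; 10 ≤ 12  yes

Constraints 2 and 7 are violated.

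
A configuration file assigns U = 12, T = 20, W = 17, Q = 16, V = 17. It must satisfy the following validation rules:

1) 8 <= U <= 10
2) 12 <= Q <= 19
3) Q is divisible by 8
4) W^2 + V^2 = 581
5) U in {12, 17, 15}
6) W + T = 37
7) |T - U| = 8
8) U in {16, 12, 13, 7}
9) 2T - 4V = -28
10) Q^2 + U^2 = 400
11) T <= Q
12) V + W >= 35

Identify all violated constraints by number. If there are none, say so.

No — constraints 1, 4, 11, 12 are not satisfied.

1) U = 12 is outside [8, 10] — violated.
2) Q = 16 lies in [12, 19] — satisfied.
3) 16 / 8 = 2, so 8 divides 16 — satisfied.
4) W^2 + V^2 = 17^2 + 17^2 = 289 + 289 = 578, not 581 — violated.
5) U = 12 is in {12, 17, 15} — satisfied.
6) W + T = 17 + 20 = 37 — satisfied.
7) |20 - 12| = 8 — satisfied.
8) U = 12 is in {16, 12, 13, 7} — satisfied.
9) 2T - 4V = 2(20) - 4(17) = -28 — satisfied.
10) Q^2 + U^2 = 16^2 + 12^2 = 256 + 144 = 400 — satisfied.
11) T = 20, Q = 16; 20 > 16 (want ≤) — violated.
12) V + W = 17 + 17 = 34; 34 < 35, bound 35 not met — violated.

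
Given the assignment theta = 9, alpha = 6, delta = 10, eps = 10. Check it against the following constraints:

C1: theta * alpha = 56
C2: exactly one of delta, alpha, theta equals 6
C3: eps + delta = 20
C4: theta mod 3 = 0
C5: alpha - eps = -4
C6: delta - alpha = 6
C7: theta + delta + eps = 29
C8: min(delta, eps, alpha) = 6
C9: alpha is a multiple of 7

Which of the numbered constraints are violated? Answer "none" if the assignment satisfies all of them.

Constraints 1, 6, 9 do not hold.

C1: theta * alpha = 9 * 6 = 54, not 56  ✗
C2: delta=10, alpha=6, theta=9; 1 of them equals 6  ✓
C3: eps + delta = 10 + 10 = 20  ✓
C4: 9 mod 3 = 0  ✓
C5: alpha - eps = 6 - 10 = -4  ✓
C6: delta - alpha = 10 - 6 = 4, not 6  ✗
C7: theta + delta + eps = 9 + 10 + 10 = 29  ✓
C8: min(10, 10, 6) = 6  ✓
C9: 6 = 7*0 + 6, so 7 does not divide 6  ✗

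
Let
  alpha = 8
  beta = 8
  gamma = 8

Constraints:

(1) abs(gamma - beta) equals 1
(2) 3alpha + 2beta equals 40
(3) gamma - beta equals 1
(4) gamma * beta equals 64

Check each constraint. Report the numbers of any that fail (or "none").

(1) abs(8 - 8) = 0, not 1 — does not hold.
(2) 3alpha + 2beta = 3(8) + 2(8) = 40 — holds.
(3) gamma - beta = 8 - 8 = 0, not 1 — does not hold.
(4) gamma * beta = 8 * 8 = 64 — holds.

Violated: 1 and 3.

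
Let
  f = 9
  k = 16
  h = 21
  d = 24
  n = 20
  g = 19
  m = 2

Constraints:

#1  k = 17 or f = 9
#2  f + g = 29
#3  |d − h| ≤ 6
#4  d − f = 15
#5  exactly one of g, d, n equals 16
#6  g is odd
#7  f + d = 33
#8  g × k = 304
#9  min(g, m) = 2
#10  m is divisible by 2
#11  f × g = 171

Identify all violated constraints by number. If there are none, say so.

No — constraints 2 and 5 are not satisfied.

#1 k = 16 ≠ 17, but f = 9 = 9 (second disjunct)  ✔
#2 f + g = 9 + 19 = 28, not 29  ✘
#3 |24 − 21| = 3; 3 ≤ 6  ✔
#4 d − f = 24 − 9 = 15  ✔
#5 g=19, d=24, n=20; 0 of them equal 16, not exactly one  ✘
#6 g = 19 is odd  ✔
#7 f + d = 9 + 24 = 33  ✔
#8 g × k = 19 × 16 = 304  ✔
#9 min(19, 2) = 2  ✔
#10 2 / 2 = 1, so 2 divides 2  ✔
#11 f × g = 9 × 19 = 171  ✔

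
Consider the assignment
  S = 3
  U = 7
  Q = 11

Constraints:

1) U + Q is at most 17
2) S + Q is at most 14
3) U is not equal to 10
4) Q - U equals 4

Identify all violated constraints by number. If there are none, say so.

Violated: 1.

1) U + Q = 7 + 11 = 18; 18 > 17, bound 17 not met  no
2) S + Q = 3 + 11 = 14; 14 ≤ 14  yes
3) U = 7, and 7 ≠ 10  yes
4) Q - U = 11 - 7 = 4  yes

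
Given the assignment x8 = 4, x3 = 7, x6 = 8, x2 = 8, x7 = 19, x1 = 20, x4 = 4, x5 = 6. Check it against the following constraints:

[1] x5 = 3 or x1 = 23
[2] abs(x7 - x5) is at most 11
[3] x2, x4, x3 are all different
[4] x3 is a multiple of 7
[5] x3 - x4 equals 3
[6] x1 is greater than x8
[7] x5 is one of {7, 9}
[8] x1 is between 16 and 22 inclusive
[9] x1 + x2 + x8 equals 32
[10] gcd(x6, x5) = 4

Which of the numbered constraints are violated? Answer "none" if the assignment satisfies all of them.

Violated: 1, 2, 7, 10.

[1] x5 = 6 ≠ 3 and x1 = 20 ≠ 23; both disjuncts false — violated.
[2] abs(19 - 6) = 13; 13 > 11, exceeds bound 11 — violated.
[3] values 8, 4, 7 are pairwise distinct — OK.
[4] 7 / 7 = 1, so 7 divides 7 — OK.
[5] x3 - x4 = 7 - 4 = 3 — OK.
[6] x1 = 20, x8 = 4; 20 > 4 — OK.
[7] x5 = 6 is not in {7, 9} — violated.
[8] x1 = 20 lies in [16, 22] — OK.
[9] x1 + x2 + x8 = 20 + 8 + 4 = 32 — OK.
[10] gcd(8, 6) = 2, not 4 — violated.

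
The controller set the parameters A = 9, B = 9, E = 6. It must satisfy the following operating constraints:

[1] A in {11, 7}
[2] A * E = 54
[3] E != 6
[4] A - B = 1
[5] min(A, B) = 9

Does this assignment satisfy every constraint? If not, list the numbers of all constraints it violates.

[1] A = 9 is not in {11, 7} — violated.
[2] A * E = 9 * 6 = 54 — satisfied.
[3] E = 6, but 6 is required to differ — violated.
[4] A - B = 9 - 9 = 0, not 1 — violated.
[5] min(9, 9) = 9 — satisfied.

Constraints 1, 3, and 4 do not hold.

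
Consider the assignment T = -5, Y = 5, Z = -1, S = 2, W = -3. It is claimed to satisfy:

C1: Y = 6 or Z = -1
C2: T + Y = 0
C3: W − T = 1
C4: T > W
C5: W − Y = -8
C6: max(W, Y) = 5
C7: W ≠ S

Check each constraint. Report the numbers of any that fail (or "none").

C1: Y = 5 ≠ 6, but Z = -1 = -1 (second disjunct) — holds.
C2: T + Y = -5 + 5 = 0 — holds.
C3: W − T = -3 − (-5) = 2, not 1 — does not hold.
C4: T = -5, W = -3; -5 ≤ -3 (want >) — does not hold.
C5: W − Y = -3 − 5 = -8 — holds.
C6: max(-3, 5) = 5 — holds.
C7: W = -3, S = 2; distinct — holds.

Violated: 3 and 4.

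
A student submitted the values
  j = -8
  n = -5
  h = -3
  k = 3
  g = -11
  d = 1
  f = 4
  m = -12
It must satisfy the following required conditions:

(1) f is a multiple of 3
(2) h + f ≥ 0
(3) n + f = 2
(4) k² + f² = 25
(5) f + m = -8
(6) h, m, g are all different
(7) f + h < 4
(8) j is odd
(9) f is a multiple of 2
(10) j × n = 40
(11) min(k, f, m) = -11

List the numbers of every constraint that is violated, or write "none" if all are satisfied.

Violated: 1, 3, 8, and 11.

(1) 4 = 3×1 + 1, so 3 does not divide 4 — violated.
(2) h + f = -3 + 4 = 1; 1 ≥ 0 — OK.
(3) n + f = -5 + 4 = -1, not 2 — violated.
(4) k² + f² = 3² + 4² = 9 + 16 = 25 — OK.
(5) f + m = 4 + (-12) = -8 — OK.
(6) values -3, -12, -11 are pairwise distinct — OK.
(7) f + h = 4 + (-3) = 1; 1 < 4 — OK.
(8) j = -8 is even — violated.
(9) 4 / 2 = 2, so 2 divides 4 — OK.
(10) j × n = -8 × (-5) = 40 — OK.
(11) min(3, 4, -12) = -12, not -11 — violated.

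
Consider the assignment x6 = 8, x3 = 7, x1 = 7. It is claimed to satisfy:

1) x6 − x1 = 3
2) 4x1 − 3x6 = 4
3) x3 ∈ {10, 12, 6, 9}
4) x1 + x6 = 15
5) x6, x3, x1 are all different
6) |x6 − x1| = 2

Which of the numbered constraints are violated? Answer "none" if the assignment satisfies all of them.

1) x6 − x1 = 8 − 7 = 1, not 3  fails
2) 4x1 − 3x6 = 4(7) − 3(8) = 4  holds
3) x3 = 7 is not in {10, 12, 6, 9}  fails
4) x1 + x6 = 7 + 8 = 15  holds
5) x3 = x1 = 7, not all different  fails
6) |8 − 7| = 1, not 2  fails

Constraints 1, 3, 5, and 6 are violated.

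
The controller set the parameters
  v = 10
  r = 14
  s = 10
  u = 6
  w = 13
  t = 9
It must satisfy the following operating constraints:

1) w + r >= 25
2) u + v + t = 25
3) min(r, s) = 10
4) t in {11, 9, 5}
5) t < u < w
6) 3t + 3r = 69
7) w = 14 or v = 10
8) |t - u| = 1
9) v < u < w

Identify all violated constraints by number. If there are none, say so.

1) w + r = 13 + 14 = 27; 27 ≥ 25  OK
2) u + v + t = 6 + 10 + 9 = 25  OK
3) min(14, 10) = 10  OK
4) t = 9 is in {11, 9, 5}  OK
5) values 9, 6, 13; t = 9 is not < u = 6  FAIL
6) 3t + 3r = 3(9) + 3(14) = 69  OK
7) w = 13 ≠ 14, but v = 10 = 10 (second disjunct)  OK
8) |9 - 6| = 3, not 1  FAIL
9) values 10, 6, 13; v = 10 is not < u = 6  FAIL

The assignment fails constraints 5, 8, and 9.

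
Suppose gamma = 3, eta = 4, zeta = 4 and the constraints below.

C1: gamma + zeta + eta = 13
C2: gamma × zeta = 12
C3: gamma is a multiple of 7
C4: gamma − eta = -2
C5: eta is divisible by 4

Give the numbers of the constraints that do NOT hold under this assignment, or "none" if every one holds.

No — constraints 1, 3, 4 are not satisfied.

C1: gamma + zeta + eta = 3 + 4 + 4 = 11, not 13 — does not hold.
C2: gamma × zeta = 3 × 4 = 12 — holds.
C3: 3 = 7×0 + 3, so 7 does not divide 3 — does not hold.
C4: gamma − eta = 3 − 4 = -1, not -2 — does not hold.
C5: 4 / 4 = 1, so 4 divides 4 — holds.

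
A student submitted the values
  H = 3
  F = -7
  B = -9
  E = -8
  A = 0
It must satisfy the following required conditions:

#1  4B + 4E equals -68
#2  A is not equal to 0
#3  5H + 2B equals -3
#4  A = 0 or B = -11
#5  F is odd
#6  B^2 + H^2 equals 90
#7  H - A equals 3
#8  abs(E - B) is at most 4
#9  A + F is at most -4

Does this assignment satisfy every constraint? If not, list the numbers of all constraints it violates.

#1 4B + 4E = 4(-9) + 4(-8) = -68 — holds.
#2 A = 0, but 0 is required to differ — does not hold.
#3 5H + 2B = 5(3) + 2(-9) = -3 — holds.
#4 A = 0 = 0 (first disjunct) — holds.
#5 F = -7 is odd — holds.
#6 B^2 + H^2 = (-9)^2 + 3^2 = 81 + 9 = 90 — holds.
#7 H - A = 3 - 0 = 3 — holds.
#8 abs(-8 - (-9)) = 1; 1 ≤ 4 — holds.
#9 A + F = 0 + (-7) = -7; -7 ≤ -4 — holds.

Constraint 2 is violated.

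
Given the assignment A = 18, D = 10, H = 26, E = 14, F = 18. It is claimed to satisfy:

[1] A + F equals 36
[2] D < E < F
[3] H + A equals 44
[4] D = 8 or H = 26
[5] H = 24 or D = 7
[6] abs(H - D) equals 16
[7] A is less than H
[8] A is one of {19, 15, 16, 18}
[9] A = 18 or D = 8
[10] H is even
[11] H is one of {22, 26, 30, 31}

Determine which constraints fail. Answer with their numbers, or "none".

Constraint 5 is violated.

[1] A + F = 18 + 18 = 36 — holds.
[2] values 10 < 14 < 18 — holds.
[3] H + A = 26 + 18 = 44 — holds.
[4] D = 10 ≠ 8, but H = 26 = 26 (second disjunct) — holds.
[5] H = 26 ≠ 24 and D = 10 ≠ 7; both disjuncts false — does not hold.
[6] abs(26 - 10) = 16 — holds.
[7] A = 18, H = 26; 18 < 26 — holds.
[8] A = 18 is in {19, 15, 16, 18} — holds.
[9] A = 18 = 18 (first disjunct) — holds.
[10] H = 26 is even — holds.
[11] H = 26 is in {22, 26, 30, 31} — holds.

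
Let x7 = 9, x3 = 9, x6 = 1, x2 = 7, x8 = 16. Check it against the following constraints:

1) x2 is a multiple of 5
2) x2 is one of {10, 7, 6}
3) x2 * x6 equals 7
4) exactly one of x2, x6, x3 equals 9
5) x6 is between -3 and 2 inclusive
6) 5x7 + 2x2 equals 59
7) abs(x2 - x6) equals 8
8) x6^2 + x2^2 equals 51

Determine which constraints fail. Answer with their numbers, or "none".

No — constraints 1, 7, 8 are not satisfied.

1) 7 = 5*1 + 2, so 5 does not divide 7 — violated.
2) x2 = 7 is in {10, 7, 6} — OK.
3) x2 * x6 = 7 * 1 = 7 — OK.
4) x2=7, x6=1, x3=9; 1 of them equals 9 — OK.
5) x6 = 1 lies in [-3, 2] — OK.
6) 5x7 + 2x2 = 5(9) + 2(7) = 59 — OK.
7) abs(7 - 1) = 6, not 8 — violated.
8) x6^2 + x2^2 = 1^2 + 7^2 = 1 + 49 = 50, not 51 — violated.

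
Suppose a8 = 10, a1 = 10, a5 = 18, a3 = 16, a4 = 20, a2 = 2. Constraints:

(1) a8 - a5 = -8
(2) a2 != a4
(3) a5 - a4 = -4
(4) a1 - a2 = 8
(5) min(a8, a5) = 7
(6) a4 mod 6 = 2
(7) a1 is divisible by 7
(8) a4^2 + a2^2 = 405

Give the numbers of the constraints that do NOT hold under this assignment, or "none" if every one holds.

The assignment fails constraints 3, 5, 7, and 8.

(1) a8 - a5 = 10 - 18 = -8 — OK.
(2) a2 = 2, a4 = 20; distinct — OK.
(3) a5 - a4 = 18 - 20 = -2, not -4 — violated.
(4) a1 - a2 = 10 - 2 = 8 — OK.
(5) min(10, 18) = 10, not 7 — violated.
(6) 20 mod 6 = 2 — OK.
(7) 10 = 7*1 + 3, so 7 does not divide 10 — violated.
(8) a4^2 + a2^2 = 20^2 + 2^2 = 400 + 4 = 404, not 405 — violated.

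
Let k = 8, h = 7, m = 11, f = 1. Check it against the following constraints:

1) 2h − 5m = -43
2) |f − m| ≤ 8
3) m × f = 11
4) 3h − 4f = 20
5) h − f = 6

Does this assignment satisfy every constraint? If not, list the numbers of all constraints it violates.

Violated: 1, 2, and 4.

1) 2h − 5m = 2(7) − 5(11) = -41, not -43  ✘
2) |1 − 11| = 10; 10 > 8, exceeds bound 8  ✘
3) m × f = 11 × 1 = 11  ✔
4) 3h − 4f = 3(7) − 4(1) = 17, not 20  ✘
5) h − f = 7 − 1 = 6  ✔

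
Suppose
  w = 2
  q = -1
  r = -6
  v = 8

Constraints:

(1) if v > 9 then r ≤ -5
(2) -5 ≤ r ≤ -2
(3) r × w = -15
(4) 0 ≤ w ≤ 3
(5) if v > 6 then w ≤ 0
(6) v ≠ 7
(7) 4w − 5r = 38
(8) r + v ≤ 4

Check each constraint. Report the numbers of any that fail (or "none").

Constraints 2, 3, 5 do not hold.

(1) v = 8, not > 9; antecedent false, conditional vacuously true — holds.
(2) r = -6 is outside [-5, -2] — fails.
(3) r × w = -6 × 2 = -12, not -15 — fails.
(4) w = 2 lies in [0, 3] — holds.
(5) v = 8 > 6, so we need w ≤ 0; but w = 2 > 0 — fails.
(6) v = 8, and 8 ≠ 7 — holds.
(7) 4w − 5r = 4(2) − 5(-6) = 38 — holds.
(8) r + v = -6 + 8 = 2; 2 ≤ 4 — holds.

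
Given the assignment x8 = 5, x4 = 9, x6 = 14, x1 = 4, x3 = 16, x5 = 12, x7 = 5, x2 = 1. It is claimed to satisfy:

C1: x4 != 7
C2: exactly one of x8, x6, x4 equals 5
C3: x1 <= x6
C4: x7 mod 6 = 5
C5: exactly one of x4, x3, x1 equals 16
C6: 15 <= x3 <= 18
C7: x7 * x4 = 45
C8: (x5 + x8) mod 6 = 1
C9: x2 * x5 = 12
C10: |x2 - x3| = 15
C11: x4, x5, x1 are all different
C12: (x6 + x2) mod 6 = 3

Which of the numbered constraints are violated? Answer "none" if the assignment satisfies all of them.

Violated: 8.

C1: x4 = 9, and 9 ≠ 7  ✔
C2: x8=5, x6=14, x4=9; 1 of them equals 5  ✔
C3: x1 = 4, x6 = 14; 4 ≤ 14  ✔
C4: 5 mod 6 = 5  ✔
C5: x4=9, x3=16, x1=4; 1 of them equals 16  ✔
C6: x3 = 16 lies in [15, 18]  ✔
C7: x7 * x4 = 5 * 9 = 45  ✔
C8: x5 + x8 = 17; 17 mod 6 = 5, not 1  ✘
C9: x2 * x5 = 1 * 12 = 12  ✔
C10: |1 - 16| = 15  ✔
C11: values 9, 12, 4 are pairwise distinct  ✔
C12: x6 + x2 = 15; 15 mod 6 = 3  ✔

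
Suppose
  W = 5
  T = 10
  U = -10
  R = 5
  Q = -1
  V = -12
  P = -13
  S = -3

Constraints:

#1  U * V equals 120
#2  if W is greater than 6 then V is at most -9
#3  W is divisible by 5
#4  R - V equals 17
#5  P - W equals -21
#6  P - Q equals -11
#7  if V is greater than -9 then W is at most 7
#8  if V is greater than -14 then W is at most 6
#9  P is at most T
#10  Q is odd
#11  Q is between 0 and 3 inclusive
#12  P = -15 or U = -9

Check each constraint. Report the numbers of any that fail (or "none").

Constraints 5, 6, 11, and 12 do not hold.

#1 U * V = -10 * (-12) = 120 — OK.
#2 W = 5, not > 6; antecedent false, conditional vacuously true — OK.
#3 5 / 5 = 1, so 5 divides 5 — OK.
#4 R - V = 5 - (-12) = 17 — OK.
#5 P - W = -13 - 5 = -18, not -21 — violated.
#6 P - Q = -13 - (-1) = -12, not -11 — violated.
#7 V = -12, not > -9; antecedent false, conditional vacuously true — OK.
#8 V = -12 > -14, so we need W ≤ 6; W = 5 ≤ 6 — OK.
#9 P = -13, T = 10; -13 ≤ 10 — OK.
#10 Q = -1 is odd — OK.
#11 Q = -1 is outside [0, 3] — violated.
#12 P = -13 ≠ -15 and U = -10 ≠ -9; both disjuncts false — violated.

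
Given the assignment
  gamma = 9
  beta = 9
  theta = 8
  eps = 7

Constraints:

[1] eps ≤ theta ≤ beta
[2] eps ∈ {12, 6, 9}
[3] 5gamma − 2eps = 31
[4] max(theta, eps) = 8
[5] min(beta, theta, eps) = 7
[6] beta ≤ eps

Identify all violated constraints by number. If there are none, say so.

[1] values 7 ≤ 8 ≤ 9 — holds.
[2] eps = 7 is not in {12, 6, 9} — fails.
[3] 5gamma − 2eps = 5(9) − 2(7) = 31 — holds.
[4] max(8, 7) = 8 — holds.
[5] min(9, 8, 7) = 7 — holds.
[6] beta = 9, eps = 7; 9 > 7 (want ≤) — fails.

Constraints 2, 6 do not hold.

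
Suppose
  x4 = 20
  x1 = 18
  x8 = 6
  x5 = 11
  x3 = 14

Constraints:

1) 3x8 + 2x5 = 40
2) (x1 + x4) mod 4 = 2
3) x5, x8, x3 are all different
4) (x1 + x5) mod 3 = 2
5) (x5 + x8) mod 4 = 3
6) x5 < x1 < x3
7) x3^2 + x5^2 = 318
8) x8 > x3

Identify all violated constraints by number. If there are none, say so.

No — constraints 5, 6, 7, and 8 are not satisfied.

1) 3x8 + 2x5 = 3(6) + 2(11) = 40  OK
2) x1 + x4 = 38; 38 mod 4 = 2  OK
3) values 11, 6, 14 are pairwise distinct  OK
4) x1 + x5 = 29; 29 mod 3 = 2  OK
5) x5 + x8 = 17; 17 mod 4 = 1, not 3  FAIL
6) values 11, 18, 14; x1 = 18 is not < x3 = 14  FAIL
7) x3^2 + x5^2 = 14^2 + 11^2 = 196 + 121 = 317, not 318  FAIL
8) x8 = 6, x3 = 14; 6 ≤ 14 (want >)  FAIL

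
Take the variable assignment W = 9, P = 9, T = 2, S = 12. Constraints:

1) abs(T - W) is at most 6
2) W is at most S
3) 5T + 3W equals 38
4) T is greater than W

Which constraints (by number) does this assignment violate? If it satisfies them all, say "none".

The assignment fails constraints 1, 3, and 4.

1) abs(2 - 9) = 7; 7 > 6, exceeds bound 6  no
2) W = 9, S = 12; 9 ≤ 12  yes
3) 5T + 3W = 5(2) + 3(9) = 37, not 38  no
4) T = 2, W = 9; 2 ≤ 9 (want >)  no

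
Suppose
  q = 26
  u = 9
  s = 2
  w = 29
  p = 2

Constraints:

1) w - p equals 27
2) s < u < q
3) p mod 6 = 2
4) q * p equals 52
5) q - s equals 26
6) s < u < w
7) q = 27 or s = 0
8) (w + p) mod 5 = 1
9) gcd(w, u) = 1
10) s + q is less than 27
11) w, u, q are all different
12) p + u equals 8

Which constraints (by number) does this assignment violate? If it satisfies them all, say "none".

Violated: 5, 7, 10, and 12.

1) w - p = 29 - 2 = 27  yes
2) values 2 < 9 < 26  yes
3) 2 mod 6 = 2  yes
4) q * p = 26 * 2 = 52  yes
5) q - s = 26 - 2 = 24, not 26  no
6) values 2 < 9 < 29  yes
7) q = 26 ≠ 27 and s = 2 ≠ 0; both disjuncts false  no
8) w + p = 31; 31 mod 5 = 1  yes
9) gcd(29, 9) = 1  yes
10) s + q = 2 + 26 = 28; 28 ≥ 27, bound 27 not met  no
11) values 29, 9, 26 are pairwise distinct  yes
12) p + u = 2 + 9 = 11, not 8  no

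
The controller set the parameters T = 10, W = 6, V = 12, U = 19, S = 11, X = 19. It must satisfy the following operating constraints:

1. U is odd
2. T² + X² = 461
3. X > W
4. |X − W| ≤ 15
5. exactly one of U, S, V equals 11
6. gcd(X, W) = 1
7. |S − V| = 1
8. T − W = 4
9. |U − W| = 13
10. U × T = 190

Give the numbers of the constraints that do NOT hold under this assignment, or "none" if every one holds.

The assignment satisfies every constraint.

1. U = 19 is odd — OK.
2. T² + X² = 10² + 19² = 100 + 361 = 461 — OK.
3. X = 19, W = 6; 19 > 6 — OK.
4. |19 − 6| = 13; 13 ≤ 15 — OK.
5. U=19, S=11, V=12; 1 of them equals 11 — OK.
6. gcd(19, 6) = 1 — OK.
7. |11 − 12| = 1 — OK.
8. T − W = 10 − 6 = 4 — OK.
9. |19 − 6| = 13 — OK.
10. U × T = 19 × 10 = 190 — OK.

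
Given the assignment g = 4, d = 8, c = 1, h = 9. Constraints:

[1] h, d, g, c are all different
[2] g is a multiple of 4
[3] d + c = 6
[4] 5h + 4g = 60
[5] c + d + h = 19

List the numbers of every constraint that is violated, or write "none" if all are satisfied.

[1] values 9, 8, 4, 1 are pairwise distinct — holds.
[2] 4 / 4 = 1, so 4 divides 4 — holds.
[3] d + c = 8 + 1 = 9, not 6 — fails.
[4] 5h + 4g = 5(9) + 4(4) = 61, not 60 — fails.
[5] c + d + h = 1 + 8 + 9 = 18, not 19 — fails.

Constraints 3, 4, and 5 do not hold.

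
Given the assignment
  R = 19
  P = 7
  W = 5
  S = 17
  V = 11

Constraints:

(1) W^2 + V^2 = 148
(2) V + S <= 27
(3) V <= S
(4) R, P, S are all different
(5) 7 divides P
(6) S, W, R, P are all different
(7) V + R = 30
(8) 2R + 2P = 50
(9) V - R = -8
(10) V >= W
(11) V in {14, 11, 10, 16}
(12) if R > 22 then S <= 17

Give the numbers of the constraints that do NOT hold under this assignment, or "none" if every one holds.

(1) W^2 + V^2 = 5^2 + 11^2 = 25 + 121 = 146, not 148 — violated.
(2) V + S = 11 + 17 = 28; 28 > 27, bound 27 not met — violated.
(3) V = 11, S = 17; 11 ≤ 17 — OK.
(4) values 19, 7, 17 are pairwise distinct — OK.
(5) 7 / 7 = 1, so 7 divides 7 — OK.
(6) values 17, 5, 19, 7 are pairwise distinct — OK.
(7) V + R = 11 + 19 = 30 — OK.
(8) 2R + 2P = 2(19) + 2(7) = 52, not 50 — violated.
(9) V - R = 11 - 19 = -8 — OK.
(10) V = 11, W = 5; 11 ≥ 5 — OK.
(11) V = 11 is in {14, 11, 10, 16} — OK.
(12) R = 19, not > 22; antecedent false, conditional vacuously true — OK.

Constraints 1, 2, 8 are violated.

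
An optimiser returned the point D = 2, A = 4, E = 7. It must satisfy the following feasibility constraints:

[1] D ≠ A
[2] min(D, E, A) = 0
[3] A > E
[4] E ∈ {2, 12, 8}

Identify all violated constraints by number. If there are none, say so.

[1] D = 2, A = 4; distinct — holds.
[2] min(2, 7, 4) = 2, not 0 — fails.
[3] A = 4, E = 7; 4 ≤ 7 (want >) — fails.
[4] E = 7 is not in {2, 12, 8} — fails.

The assignment fails constraints 2, 3, and 4.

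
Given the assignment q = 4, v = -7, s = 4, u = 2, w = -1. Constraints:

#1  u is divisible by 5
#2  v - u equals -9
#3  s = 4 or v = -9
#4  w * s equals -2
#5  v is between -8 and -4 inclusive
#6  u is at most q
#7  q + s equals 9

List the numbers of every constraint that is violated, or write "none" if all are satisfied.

Constraints 1, 4, 7 do not hold.

#1 2 = 5*0 + 2, so 5 does not divide 2 — violated.
#2 v - u = -7 - 2 = -9 — satisfied.
#3 s = 4 = 4 (first disjunct) — satisfied.
#4 w * s = -1 * 4 = -4, not -2 — violated.
#5 v = -7 lies in [-8, -4] — satisfied.
#6 u = 2, q = 4; 2 ≤ 4 — satisfied.
#7 q + s = 4 + 4 = 8, not 9 — violated.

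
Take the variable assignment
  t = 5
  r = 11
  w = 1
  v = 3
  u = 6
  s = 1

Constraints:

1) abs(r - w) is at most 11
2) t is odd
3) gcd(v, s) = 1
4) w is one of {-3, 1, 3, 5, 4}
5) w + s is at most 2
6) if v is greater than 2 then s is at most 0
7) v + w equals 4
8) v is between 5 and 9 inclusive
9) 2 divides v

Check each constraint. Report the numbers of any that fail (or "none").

1) abs(11 - 1) = 10; 10 ≤ 11 — satisfied.
2) t = 5 is odd — satisfied.
3) gcd(3, 1) = 1 — satisfied.
4) w = 1 is in {-3, 1, 3, 5, 4} — satisfied.
5) w + s = 1 + 1 = 2; 2 ≤ 2 — satisfied.
6) v = 3 > 2, so we need s ≤ 0; but s = 1 > 0 — violated.
7) v + w = 3 + 1 = 4 — satisfied.
8) v = 3 is outside [5, 9] — violated.
9) 3 = 2*1 + 1, so 2 does not divide 3 — violated.

Violated: 6, 8, 9.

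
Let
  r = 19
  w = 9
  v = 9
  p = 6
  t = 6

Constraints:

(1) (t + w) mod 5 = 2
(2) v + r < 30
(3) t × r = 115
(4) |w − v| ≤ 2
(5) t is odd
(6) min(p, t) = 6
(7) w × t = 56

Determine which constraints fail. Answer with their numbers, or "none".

No — constraints 1, 3, 5, and 7 are not satisfied.

(1) t + w = 15; 15 mod 5 = 0, not 2  FAIL
(2) v + r = 9 + 19 = 28; 28 < 30  OK
(3) t × r = 6 × 19 = 114, not 115  FAIL
(4) |9 − 9| = 0; 0 ≤ 2  OK
(5) t = 6 is even  FAIL
(6) min(6, 6) = 6  OK
(7) w × t = 9 × 6 = 54, not 56  FAIL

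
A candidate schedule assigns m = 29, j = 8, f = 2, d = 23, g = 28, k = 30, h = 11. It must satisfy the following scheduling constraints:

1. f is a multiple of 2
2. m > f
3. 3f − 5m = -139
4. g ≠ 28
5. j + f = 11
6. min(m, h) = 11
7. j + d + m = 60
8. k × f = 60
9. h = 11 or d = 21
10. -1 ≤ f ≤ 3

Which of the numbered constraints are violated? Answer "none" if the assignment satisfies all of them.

Constraints 4 and 5 are violated.

1. 2 / 2 = 1, so 2 divides 2 — holds.
2. m = 29, f = 2; 29 > 2 — holds.
3. 3f − 5m = 3(2) − 5(29) = -139 — holds.
4. g = 28, but 28 is required to differ — fails.
5. j + f = 8 + 2 = 10, not 11 — fails.
6. min(29, 11) = 11 — holds.
7. j + d + m = 8 + 23 + 29 = 60 — holds.
8. k × f = 30 × 2 = 60 — holds.
9. h = 11 = 11 (first disjunct) — holds.
10. f = 2 lies in [-1, 3] — holds.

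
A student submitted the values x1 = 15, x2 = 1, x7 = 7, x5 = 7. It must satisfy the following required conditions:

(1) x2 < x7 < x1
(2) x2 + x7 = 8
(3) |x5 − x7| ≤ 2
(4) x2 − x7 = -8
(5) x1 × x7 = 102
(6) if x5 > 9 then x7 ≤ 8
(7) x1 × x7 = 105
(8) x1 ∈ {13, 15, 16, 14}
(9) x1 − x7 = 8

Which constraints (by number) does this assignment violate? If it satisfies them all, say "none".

Constraints 4 and 5 are violated.

(1) values 1 < 7 < 15 — OK.
(2) x2 + x7 = 1 + 7 = 8 — OK.
(3) |7 − 7| = 0; 0 ≤ 2 — OK.
(4) x2 − x7 = 1 − 7 = -6, not -8 — violated.
(5) x1 × x7 = 15 × 7 = 105, not 102 — violated.
(6) x5 = 7, not > 9; antecedent false, conditional vacuously true — OK.
(7) x1 × x7 = 15 × 7 = 105 — OK.
(8) x1 = 15 is in {13, 15, 16, 14} — OK.
(9) x1 − x7 = 15 − 7 = 8 — OK.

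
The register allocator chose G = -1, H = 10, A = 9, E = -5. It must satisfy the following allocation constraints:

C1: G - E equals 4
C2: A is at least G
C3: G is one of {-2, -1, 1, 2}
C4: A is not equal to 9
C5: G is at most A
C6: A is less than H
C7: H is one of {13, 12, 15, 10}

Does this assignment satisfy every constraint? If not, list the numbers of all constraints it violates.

Constraint 4 does not hold.

C1: G - E = -1 - (-5) = 4  yes
C2: A = 9, G = -1; 9 ≥ -1  yes
C3: G = -1 is in {-2, -1, 1, 2}  yes
C4: A = 9, but 9 is required to differ  no
C5: G = -1, A = 9; -1 ≤ 9  yes
C6: A = 9, H = 10; 9 < 10  yes
C7: H = 10 is in {13, 12, 15, 10}  yes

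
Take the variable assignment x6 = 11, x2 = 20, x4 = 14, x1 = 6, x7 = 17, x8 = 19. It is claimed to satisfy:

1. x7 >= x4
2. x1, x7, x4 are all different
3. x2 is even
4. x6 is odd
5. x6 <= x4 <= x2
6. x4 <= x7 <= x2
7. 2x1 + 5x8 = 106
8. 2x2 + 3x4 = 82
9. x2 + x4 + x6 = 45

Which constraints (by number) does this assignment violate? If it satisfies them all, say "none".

Constraint 7 is violated.

1. x7 = 17, x4 = 14; 17 ≥ 14  holds
2. values 6, 17, 14 are pairwise distinct  holds
3. x2 = 20 is even  holds
4. x6 = 11 is odd  holds
5. values 11 <= 14 <= 20  holds
6. values 14 <= 17 <= 20  holds
7. 2x1 + 5x8 = 2(6) + 5(19) = 107, not 106  fails
8. 2x2 + 3x4 = 2(20) + 3(14) = 82  holds
9. x2 + x4 + x6 = 20 + 14 + 11 = 45  holds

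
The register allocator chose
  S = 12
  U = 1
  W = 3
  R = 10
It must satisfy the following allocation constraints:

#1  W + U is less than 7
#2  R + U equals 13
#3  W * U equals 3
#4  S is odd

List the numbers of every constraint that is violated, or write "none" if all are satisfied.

Violated: 2, 4.

#1 W + U = 3 + 1 = 4; 4 < 7  ✓
#2 R + U = 10 + 1 = 11, not 13  ✗
#3 W * U = 3 * 1 = 3  ✓
#4 S = 12 is even  ✗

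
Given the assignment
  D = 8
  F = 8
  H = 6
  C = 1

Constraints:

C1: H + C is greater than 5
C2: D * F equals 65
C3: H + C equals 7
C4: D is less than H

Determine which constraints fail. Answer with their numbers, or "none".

C1: H + C = 6 + 1 = 7; 7 > 5  ✓
C2: D * F = 8 * 8 = 64, not 65  ✗
C3: H + C = 6 + 1 = 7  ✓
C4: D = 8, H = 6; 8 ≥ 6 (want <)  ✗

Constraints 2 and 4 are violated.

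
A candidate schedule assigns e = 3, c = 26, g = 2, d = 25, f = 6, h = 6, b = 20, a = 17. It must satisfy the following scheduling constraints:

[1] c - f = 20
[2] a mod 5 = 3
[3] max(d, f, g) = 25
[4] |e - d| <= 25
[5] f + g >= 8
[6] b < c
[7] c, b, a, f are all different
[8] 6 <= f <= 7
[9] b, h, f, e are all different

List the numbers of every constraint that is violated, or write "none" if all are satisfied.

No — constraints 2 and 9 are not satisfied.

[1] c - f = 26 - 6 = 20  OK
[2] 17 mod 5 = 2, not 3  FAIL
[3] max(25, 6, 2) = 25  OK
[4] |3 - 25| = 22; 22 ≤ 25  OK
[5] f + g = 6 + 2 = 8; 8 ≥ 8  OK
[6] b = 20, c = 26; 20 < 26  OK
[7] values 26, 20, 17, 6 are pairwise distinct  OK
[8] f = 6 lies in [6, 7]  OK
[9] h = f = 6, not all different  FAIL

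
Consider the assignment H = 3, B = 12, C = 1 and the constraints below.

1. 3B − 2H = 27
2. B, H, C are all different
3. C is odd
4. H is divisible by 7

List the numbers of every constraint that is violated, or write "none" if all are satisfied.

1. 3B − 2H = 3(12) − 2(3) = 30, not 27  fails
2. values 12, 3, 1 are pairwise distinct  holds
3. C = 1 is odd  holds
4. 3 = 7×0 + 3, so 7 does not divide 3  fails

No — constraints 1, 4 are not satisfied.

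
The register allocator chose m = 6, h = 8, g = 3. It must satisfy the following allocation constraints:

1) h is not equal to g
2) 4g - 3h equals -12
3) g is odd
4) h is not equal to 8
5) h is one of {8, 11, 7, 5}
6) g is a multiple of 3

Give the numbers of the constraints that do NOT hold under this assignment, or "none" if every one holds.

1) h = 8, g = 3; distinct  holds
2) 4g - 3h = 4(3) - 3(8) = -12  holds
3) g = 3 is odd  holds
4) h = 8, but 8 is required to differ  fails
5) h = 8 is in {8, 11, 7, 5}  holds
6) 3 / 3 = 1, so 3 divides 3  holds

The assignment fails constraint 4.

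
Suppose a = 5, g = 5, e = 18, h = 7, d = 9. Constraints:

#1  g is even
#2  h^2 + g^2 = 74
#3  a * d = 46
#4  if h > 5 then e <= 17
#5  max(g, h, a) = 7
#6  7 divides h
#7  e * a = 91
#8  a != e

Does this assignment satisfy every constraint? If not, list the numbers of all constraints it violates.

#1 g = 5 is odd — violated.
#2 h^2 + g^2 = 7^2 + 5^2 = 49 + 25 = 74 — satisfied.
#3 a * d = 5 * 9 = 45, not 46 — violated.
#4 h = 7 > 5, so we need e ≤ 17; but e = 18 > 17 — violated.
#5 max(5, 7, 5) = 7 — satisfied.
#6 7 / 7 = 1, so 7 divides 7 — satisfied.
#7 e * a = 18 * 5 = 90, not 91 — violated.
#8 a = 5, e = 18; distinct — satisfied.

Constraints 1, 3, 4, and 7 are violated.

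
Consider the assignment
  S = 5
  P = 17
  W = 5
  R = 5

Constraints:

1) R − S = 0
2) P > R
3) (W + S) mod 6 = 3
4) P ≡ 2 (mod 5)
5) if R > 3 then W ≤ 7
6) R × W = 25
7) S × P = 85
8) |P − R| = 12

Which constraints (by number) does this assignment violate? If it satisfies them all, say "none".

Violated: 3.

1) R − S = 5 − 5 = 0  true
2) P = 17, R = 5; 17 > 5  true
3) W + S = 10; 10 mod 6 = 4, not 3  false
4) 17 mod 5 = 2  true
5) R = 5 > 3, so we need W ≤ 7; W = 5 ≤ 7  true
6) R × W = 5 × 5 = 25  true
7) S × P = 5 × 17 = 85  true
8) |17 − 5| = 12  true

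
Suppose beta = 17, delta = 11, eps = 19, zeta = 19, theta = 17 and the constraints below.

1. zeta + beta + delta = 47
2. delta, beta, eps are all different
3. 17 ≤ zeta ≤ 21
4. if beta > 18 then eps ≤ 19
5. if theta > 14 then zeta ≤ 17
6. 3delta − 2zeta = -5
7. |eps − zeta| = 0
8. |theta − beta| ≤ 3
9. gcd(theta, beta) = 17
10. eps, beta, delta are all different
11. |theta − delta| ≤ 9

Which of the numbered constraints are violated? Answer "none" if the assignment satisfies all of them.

Violated: 5.

1. zeta + beta + delta = 19 + 17 + 11 = 47  ✓
2. values 11, 17, 19 are pairwise distinct  ✓
3. zeta = 19 lies in [17, 21]  ✓
4. beta = 17, not > 18; antecedent false, conditional vacuously true  ✓
5. theta = 17 > 14, so we need zeta ≤ 17; but zeta = 19 > 17  ✗
6. 3delta − 2zeta = 3(11) − 2(19) = -5  ✓
7. |19 − 19| = 0  ✓
8. |17 − 17| = 0; 0 ≤ 3  ✓
9. gcd(17, 17) = 17  ✓
10. values 19, 17, 11 are pairwise distinct  ✓
11. |17 − 11| = 6; 6 ≤ 9  ✓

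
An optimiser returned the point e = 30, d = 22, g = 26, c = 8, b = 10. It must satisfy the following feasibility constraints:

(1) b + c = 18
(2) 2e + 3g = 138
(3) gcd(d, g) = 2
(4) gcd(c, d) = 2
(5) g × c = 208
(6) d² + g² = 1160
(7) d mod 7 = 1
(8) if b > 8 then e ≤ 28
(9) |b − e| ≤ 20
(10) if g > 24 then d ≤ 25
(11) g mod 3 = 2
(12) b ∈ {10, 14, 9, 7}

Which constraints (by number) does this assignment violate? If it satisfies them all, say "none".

Constraint 8 does not hold.

(1) b + c = 10 + 8 = 18 — satisfied.
(2) 2e + 3g = 2(30) + 3(26) = 138 — satisfied.
(3) gcd(22, 26) = 2 — satisfied.
(4) gcd(8, 22) = 2 — satisfied.
(5) g × c = 26 × 8 = 208 — satisfied.
(6) d² + g² = 22² + 26² = 484 + 676 = 1160 — satisfied.
(7) 22 mod 7 = 1 — satisfied.
(8) b = 10 > 8, so we need e ≤ 28; but e = 30 > 28 — violated.
(9) |10 − 30| = 20; 20 ≤ 20 — satisfied.
(10) g = 26 > 24, so we need d ≤ 25; d = 22 ≤ 25 — satisfied.
(11) 26 mod 3 = 2 — satisfied.
(12) b = 10 is in {10, 14, 9, 7} — satisfied.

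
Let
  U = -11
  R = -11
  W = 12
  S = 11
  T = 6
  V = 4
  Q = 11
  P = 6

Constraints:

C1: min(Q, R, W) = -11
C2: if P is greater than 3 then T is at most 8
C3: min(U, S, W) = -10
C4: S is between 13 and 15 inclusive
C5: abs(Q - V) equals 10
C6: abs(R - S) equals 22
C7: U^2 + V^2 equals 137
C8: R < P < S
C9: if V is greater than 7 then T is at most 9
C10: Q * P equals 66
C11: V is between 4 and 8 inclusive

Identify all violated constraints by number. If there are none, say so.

C1: min(11, -11, 12) = -11  ✔
C2: P = 6 > 3, so we need T ≤ 8; T = 6 ≤ 8  ✔
C3: min(-11, 11, 12) = -11, not -10  ✘
C4: S = 11 is outside [13, 15]  ✘
C5: abs(11 - 4) = 7, not 10  ✘
C6: abs(-11 - 11) = 22  ✔
C7: U^2 + V^2 = (-11)^2 + 4^2 = 121 + 16 = 137  ✔
C8: values -11 < 6 < 11  ✔
C9: V = 4, not > 7; antecedent false, conditional vacuously true  ✔
C10: Q * P = 11 * 6 = 66  ✔
C11: V = 4 lies in [4, 8]  ✔

Constraints 3, 4, 5 do not hold.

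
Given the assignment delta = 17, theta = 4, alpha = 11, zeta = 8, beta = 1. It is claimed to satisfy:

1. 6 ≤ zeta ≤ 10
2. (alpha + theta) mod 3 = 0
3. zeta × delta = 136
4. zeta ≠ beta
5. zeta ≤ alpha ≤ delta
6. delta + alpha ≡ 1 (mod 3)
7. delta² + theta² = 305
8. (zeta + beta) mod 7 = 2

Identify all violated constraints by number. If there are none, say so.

1. zeta = 8 lies in [6, 10]  true
2. alpha + theta = 15; 15 mod 3 = 0  true
3. zeta × delta = 8 × 17 = 136  true
4. zeta = 8, beta = 1; distinct  true
5. values 8 ≤ 11 ≤ 17  true
6. delta + alpha = 28; 28 mod 3 = 1  true
7. delta² + theta² = 17² + 4² = 289 + 16 = 305  true
8. zeta + beta = 9; 9 mod 7 = 2  true

No violations.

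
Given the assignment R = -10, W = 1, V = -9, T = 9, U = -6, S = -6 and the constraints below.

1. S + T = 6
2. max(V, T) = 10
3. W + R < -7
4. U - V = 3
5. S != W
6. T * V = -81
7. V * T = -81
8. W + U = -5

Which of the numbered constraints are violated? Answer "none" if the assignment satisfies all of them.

1. S + T = -6 + 9 = 3, not 6  ✗
2. max(-9, 9) = 9, not 10  ✗
3. W + R = 1 + (-10) = -9; -9 < -7  ✓
4. U - V = -6 - (-9) = 3  ✓
5. S = -6, W = 1; distinct  ✓
6. T * V = 9 * (-9) = -81  ✓
7. V * T = -9 * 9 = -81  ✓
8. W + U = 1 + (-6) = -5  ✓

Constraints 1 and 2 are violated.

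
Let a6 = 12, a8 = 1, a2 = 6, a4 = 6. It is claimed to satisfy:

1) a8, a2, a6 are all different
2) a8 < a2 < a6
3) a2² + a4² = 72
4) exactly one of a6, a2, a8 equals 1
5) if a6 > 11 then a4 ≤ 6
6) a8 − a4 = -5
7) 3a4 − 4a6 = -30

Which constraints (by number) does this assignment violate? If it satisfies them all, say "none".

The assignment satisfies every constraint.

1) values 1, 6, 12 are pairwise distinct — holds.
2) values 1 < 6 < 12 — holds.
3) a2² + a4² = 6² + 6² = 36 + 36 = 72 — holds.
4) a6=12, a2=6, a8=1; 1 of them equals 1 — holds.
5) a6 = 12 > 11, so we need a4 ≤ 6; a4 = 6 ≤ 6 — holds.
6) a8 − a4 = 1 − 6 = -5 — holds.
7) 3a4 − 4a6 = 3(6) − 4(12) = -30 — holds.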